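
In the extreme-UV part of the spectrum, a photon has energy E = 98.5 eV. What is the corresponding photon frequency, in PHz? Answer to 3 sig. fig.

Use h = 6.62607015·10^-34 J·s, 1 eV = 1.602176634·10^-19 J.
In SI units: E = 98.5 eV = 1.5781·10^-17 J.
For a photon f = E/h, so f = 2.382·10^16 Hz.
Converting to PHz: f = 23.82 PHz ≈ 23.8 PHz.

23.8 PHz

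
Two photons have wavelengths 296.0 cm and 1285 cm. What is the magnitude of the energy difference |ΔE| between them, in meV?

Using E = hc/λ: E₁ = 6.7110·10^-26 J, E₂ = 1.5459·10^-26 J.
|ΔE| = |6.7110·10^-26 − 1.5459·10^-26| = 5.17·10^-26 J = 3.22·10^-4 meV.

3.22·10^-4 meV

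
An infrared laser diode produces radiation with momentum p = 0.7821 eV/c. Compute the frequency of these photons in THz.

189 THz

In SI units: p = 0.7821 eV/c = 4.1798 × 10^-28 kg·m/s.
For a photon f = pc/h, so f = 1.891 × 10^14 Hz.
Converting to THz: f = 189.1 THz ≈ 189 THz.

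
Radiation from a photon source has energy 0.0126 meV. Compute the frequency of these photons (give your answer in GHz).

3.05 GHz

Use h = 6.62607015e-34 J·s, 1 eV = 1.602176634e-19 J.
First convert: E = 0.0126 meV = 2.0187e-24 J.
For a photon f = E/h, so f = 3.047e9 Hz.
Converting to GHz: f = 3.047 GHz ≈ 3.05 GHz.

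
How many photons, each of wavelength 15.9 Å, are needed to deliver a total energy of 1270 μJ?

1.02·10^13 photons

Per-photon energy: E = 1.249·10^-16 J (from wavelength = 15.9 Å).
N = E_total / E_photon = 0.00127 J / 1.249·10^-16 J = 1.02·10^13.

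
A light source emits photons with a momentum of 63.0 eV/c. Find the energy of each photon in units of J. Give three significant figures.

Take c = 2.99792458e8 m/s, 1 eV = 1.602176634e-19 J.
First convert: p = 63.0 eV/c = 3.3669e-26 kg·m/s.
The photon relation is E = pc, giving E = 1.009e-17 J.
So E ≈ 1.01e-17 J.

1.01e-17 J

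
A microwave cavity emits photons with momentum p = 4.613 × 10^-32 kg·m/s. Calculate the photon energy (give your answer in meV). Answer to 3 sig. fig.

0.0863 meV

Use c = 2.99792458 × 10^8 m/s, 1 eV = 1.602176634 × 10^-19 J.
The photon relation is E = pc, giving E = 1.383 × 10^-23 J.
Converting to meV: E = 0.08632 meV ≈ 0.0863 meV.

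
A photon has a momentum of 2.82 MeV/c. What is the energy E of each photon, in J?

4.52 × 10^-13 J

First convert: p = 2.82 MeV/c = 1.5071 × 10^-21 kg·m/s.
Since E = pc for a photon, E = 4.518 × 10^-13 J.
So E ≈ 4.52 × 10^-13 J.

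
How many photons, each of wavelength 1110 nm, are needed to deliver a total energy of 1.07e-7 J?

Per-photon energy: E = 1.790e-19 J (from wavelength = 1110 nm).
N = E_total / E_photon = 1.07e-7 J / 1.790e-19 J = 5.98e11.

5.98e11 photons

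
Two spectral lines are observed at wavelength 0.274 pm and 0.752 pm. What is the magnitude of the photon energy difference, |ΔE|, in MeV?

Using E = hc/λ: E₁ = 7.250e-13 J, E₂ = 2.642e-13 J.
|ΔE| = |7.250e-13 − 2.642e-13| = 4.61e-13 J = 2.88 MeV.

2.88 MeV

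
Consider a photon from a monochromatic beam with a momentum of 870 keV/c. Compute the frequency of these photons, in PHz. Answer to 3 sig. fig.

2.10 × 10^5 PHz

Take h = 6.62607015 × 10^-34 J·s, c = 2.99792458 × 10^8 m/s, 1 eV = 1.602176634 × 10^-19 J.
Convert to SI: p = 870 keV/c = 4.6495 × 10^-22 kg·m/s.
For a photon f = pc/h, so f = 2.104 × 10^20 Hz.
Converting to PHz: f = 210400 PHz ≈ 2.10 × 10^5 PHz.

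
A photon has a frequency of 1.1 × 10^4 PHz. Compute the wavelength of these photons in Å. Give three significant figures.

(c = 2.99792458 × 10^8 m/s.)
In SI units: f = 1.1 × 10^4 PHz = 1.1 × 10^19 Hz.
Apply λ = c/f: λ = 2.725 × 10^-11 m.
Converting to Å: λ = 0.2725 Å ≈ 0.273 Å.

0.273 Å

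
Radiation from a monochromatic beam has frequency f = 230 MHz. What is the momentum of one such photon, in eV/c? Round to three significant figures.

9.51·10^-7 eV/c

Convert to SI: f = 230 MHz = 2.30·10^8 Hz.
Since p = hf/c for a photon, p = 5.084·10^-34 kg·m/s.
Converting to eV/c: p = 9.512·10^-7 eV/c ≈ 9.51·10^-7 eV/c.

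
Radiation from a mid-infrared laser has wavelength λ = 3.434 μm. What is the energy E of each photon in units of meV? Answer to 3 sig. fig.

(h = 6.62607015·10^-34 J·s, c = 2.99792458·10^8 m/s, 1 eV = 1.602176634·10^-19 J.)
Convert to SI: λ = 3.434 μm = 3.434·10^-6 m.
Apply E = hc/λ: E = 5.785·10^-20 J.
Converting to meV: E = 361.0 meV ≈ 361 meV.

361 meV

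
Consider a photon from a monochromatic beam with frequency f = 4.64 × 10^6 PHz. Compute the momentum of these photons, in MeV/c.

(h = 6.62607015 × 10^-34 J·s, c = 2.99792458 × 10^8 m/s, 1 eV = 1.602176634 × 10^-19 J.)
First convert: f = 4.64 × 10^6 PHz = 4.64 × 10^21 Hz.
The photon relation is p = hf/c, giving p = 1.026 × 10^-20 kg·m/s.
Converting to MeV/c: p = 19.19 MeV/c ≈ 19.2 MeV/c.

19.2 MeV/c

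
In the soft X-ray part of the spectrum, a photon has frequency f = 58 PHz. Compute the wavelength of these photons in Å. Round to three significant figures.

Use c = 2.99792458·10^8 m/s.
First convert: f = 58 PHz = 5.8·10^16 Hz.
Apply λ = c/f: λ = 5.169·10^-9 m.
Converting to Å: λ = 51.69 Å ≈ 51.7 Å.

51.7 Å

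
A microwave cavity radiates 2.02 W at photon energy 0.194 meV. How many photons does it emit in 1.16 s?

Total energy: E_total = P·t = 2.02 × 1.16 = 2.343 J.
Per-photon energy: E = 3.108e-23 J.
N = E_total / E_photon = 7.54e22.

7.54e22 photons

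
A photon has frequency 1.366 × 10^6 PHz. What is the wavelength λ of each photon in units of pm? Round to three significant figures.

0.219 pm

Take c = 2.99792458 × 10^8 m/s.
Convert to SI: f = 1.366 × 10^6 PHz = 1.366 × 10^21 Hz.
Apply λ = c/f: λ = 2.195 × 10^-13 m.
Converting to pm: λ = 0.2195 pm ≈ 0.219 pm.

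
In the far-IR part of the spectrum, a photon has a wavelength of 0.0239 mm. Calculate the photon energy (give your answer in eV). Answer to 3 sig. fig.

0.0519 eV

(h = 6.62607015 × 10^-34 J·s, c = 2.99792458 × 10^8 m/s, 1 eV = 1.602176634 × 10^-19 J.)
Convert to SI: λ = 0.0239 mm = 2.39 × 10^-5 m.
Since E = hc/λ for a photon, E = 8.311 × 10^-21 J.
Converting to eV: E = 0.05188 eV ≈ 0.0519 eV.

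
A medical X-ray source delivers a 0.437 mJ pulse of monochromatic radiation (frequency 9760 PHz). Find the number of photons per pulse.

Per-photon energy: E = 6.467 × 10^-15 J (from frequency = 9760 PHz).
N = E_total / E_photon = 4.37 × 10^-4 J / 6.467 × 10^-15 J = 6.76 × 10^10.

6.76 × 10^10 photons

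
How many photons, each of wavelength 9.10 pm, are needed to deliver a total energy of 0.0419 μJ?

Per-photon energy: E = 2.183 × 10^-14 J (from wavelength = 9.10 pm).
N = E_total / E_photon = 4.19 × 10^-8 J / 2.183 × 10^-14 J = 1.92 × 10^6.

1.92 × 10^6 photons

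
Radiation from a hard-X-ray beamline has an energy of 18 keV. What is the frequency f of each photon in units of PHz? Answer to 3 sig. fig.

Use h = 6.62607015e-34 J·s, 1 eV = 1.602176634e-19 J.
First convert: E = 18 keV = 2.8839e-15 J.
For a photon f = E/h, so f = 4.352e18 Hz.
Converting to PHz: f = 4352 PHz ≈ 4350 PHz.

4350 PHz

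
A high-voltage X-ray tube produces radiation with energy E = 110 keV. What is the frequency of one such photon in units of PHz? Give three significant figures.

2.66·10^4 PHz

Use h = 6.62607015·10^-34 J·s, 1 eV = 1.602176634·10^-19 J.
Convert to SI: E = 110 keV = 1.7624·10^-14 J.
Since f = E/h for a photon, f = 2.660·10^19 Hz.
Converting to PHz: f = 26600 PHz ≈ 2.66·10^4 PHz.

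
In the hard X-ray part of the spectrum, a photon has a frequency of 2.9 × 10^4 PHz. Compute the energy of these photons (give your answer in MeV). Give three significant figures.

Use h = 6.62607015 × 10^-34 J·s, 1 eV = 1.602176634 × 10^-19 J.
First convert: f = 2.9 × 10^4 PHz = 2.9 × 10^19 Hz.
The photon relation is E = hf, giving E = 1.922 × 10^-14 J.
Converting to MeV: E = 0.1199 MeV ≈ 0.120 MeV.

0.120 MeV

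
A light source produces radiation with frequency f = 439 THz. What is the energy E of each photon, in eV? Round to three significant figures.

1.82 eV

(h = 6.62607015e-34 J·s, 1 eV = 1.602176634e-19 J.)
In SI units: f = 439 THz = 4.39e14 Hz.
Apply E = hf: E = 2.909e-19 J.
Converting to eV: E = 1.816 eV ≈ 1.82 eV.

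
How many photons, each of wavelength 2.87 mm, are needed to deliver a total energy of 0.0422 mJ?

6.10e17 photons

Per-photon energy: E = 6.921e-23 J (from wavelength = 2.87 mm).
N = E_total / E_photon = 4.22e-5 J / 6.921e-23 J = 6.10e17.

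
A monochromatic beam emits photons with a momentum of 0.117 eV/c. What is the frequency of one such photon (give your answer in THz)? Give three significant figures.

In SI units: p = 0.117 eV/c = 6.2528·10^-29 kg·m/s.
The photon relation is f = pc/h, giving f = 2.829·10^13 Hz.
Converting to THz: f = 28.29 THz ≈ 28.3 THz.

28.3 THz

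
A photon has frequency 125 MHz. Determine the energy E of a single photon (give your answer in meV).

5.17·10^-4 meV

Take h = 6.62607015·10^-34 J·s, 1 eV = 1.602176634·10^-19 J.
First convert: f = 125 MHz = 1.25·10^8 Hz.
Since E = hf for a photon, E = 8.283·10^-26 J.
Converting to meV: E = 5.170·10^-4 meV ≈ 5.17·10^-4 meV.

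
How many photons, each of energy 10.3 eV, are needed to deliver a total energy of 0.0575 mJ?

Per-photon energy: E = 1.650e-18 J (from energy = 10.3 eV).
N = E_total / E_photon = 5.75e-5 J / 1.650e-18 J = 3.48e13.

3.48e13 photons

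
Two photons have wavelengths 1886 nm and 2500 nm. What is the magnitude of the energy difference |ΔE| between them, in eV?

0.161 eV

Using E = hc/λ: E₁ = 1.0533 × 10^-19 J, E₂ = 7.9458 × 10^-20 J.
|ΔE| = |1.0533 × 10^-19 − 7.9458 × 10^-20| = 2.59 × 10^-20 J = 0.161 eV.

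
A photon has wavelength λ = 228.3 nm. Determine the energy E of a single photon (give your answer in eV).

(h = 6.62607015 × 10^-34 J·s, c = 2.99792458 × 10^8 m/s, 1 eV = 1.602176634 × 10^-19 J.)
First convert: λ = 228.3 nm = 2.283 × 10^-7 m.
The photon relation is E = hc/λ, giving E = 8.701 × 10^-19 J.
Converting to eV: E = 5.431 eV ≈ 5.43 eV.

5.43 eV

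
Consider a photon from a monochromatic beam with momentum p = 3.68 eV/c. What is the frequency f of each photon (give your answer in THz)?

Convert to SI: p = 3.68 eV/c = 1.9667 × 10^-27 kg·m/s.
The photon relation is f = pc/h, giving f = 8.898 × 10^14 Hz.
Converting to THz: f = 889.8 THz ≈ 890 THz.

890 THz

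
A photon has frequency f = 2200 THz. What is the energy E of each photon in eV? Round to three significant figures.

9.10 eV

First convert: f = 2200 THz = 2.20 × 10^15 Hz.
Since E = hf for a photon, E = 1.458 × 10^-18 J.
Converting to eV: E = 9.098 eV ≈ 9.10 eV.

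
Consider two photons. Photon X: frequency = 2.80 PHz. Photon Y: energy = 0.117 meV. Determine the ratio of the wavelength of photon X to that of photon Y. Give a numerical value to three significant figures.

1.01e-5

λ_X = 1.071e-7 m (from frequency = 2.80 PHz, via λ = c/f).
λ_Y = 0.01060 m (from energy = 0.117 meV, via λ = hc/E).
Ratio = 1.071e-7 / 0.01060 = 1.01e-5.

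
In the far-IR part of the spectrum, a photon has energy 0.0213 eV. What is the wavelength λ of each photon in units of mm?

Take h = 6.62607015e-34 J·s, c = 2.99792458e8 m/s, 1 eV = 1.602176634e-19 J.
First convert: E = 0.0213 eV = 3.4126e-21 J.
For a photon λ = hc/E, so λ = 5.821e-5 m.
Converting to mm: λ = 0.05821 mm ≈ 0.0582 mm.

0.0582 mm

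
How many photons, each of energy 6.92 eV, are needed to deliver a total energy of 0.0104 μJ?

9.38 × 10^9 photons

Per-photon energy: E = 1.109 × 10^-18 J (from energy = 6.92 eV).
N = E_total / E_photon = 1.04 × 10^-8 J / 1.109 × 10^-18 J = 9.38 × 10^9.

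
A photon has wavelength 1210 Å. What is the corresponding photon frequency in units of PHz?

2.48 PHz

Use c = 2.99792458·10^8 m/s.
First convert: λ = 1210 Å = 1.21·10^-7 m.
Apply f = c/λ: f = 2.478·10^15 Hz.
Converting to PHz: f = 2.478 PHz ≈ 2.48 PHz.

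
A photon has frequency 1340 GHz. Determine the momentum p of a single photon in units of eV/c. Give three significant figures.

5.54 × 10^-3 eV/c

Use h = 6.62607015 × 10^-34 J·s, c = 2.99792458 × 10^8 m/s, 1 eV = 1.602176634 × 10^-19 J.
First convert: f = 1340 GHz = 1.34 × 10^12 Hz.
The photon relation is p = hf/c, giving p = 2.962 × 10^-30 kg·m/s.
Converting to eV/c: p = 0.005542 eV/c ≈ 5.54 × 10^-3 eV/c.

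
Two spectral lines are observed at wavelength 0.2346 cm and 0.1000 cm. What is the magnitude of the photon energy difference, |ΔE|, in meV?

0.711 meV

Using E = hc/λ: E₁ = 8.4674 × 10^-23 J, E₂ = 1.9864 × 10^-22 J.
|ΔE| = |8.4674 × 10^-23 − 1.9864 × 10^-22| = 1.14 × 10^-22 J = 0.711 meV.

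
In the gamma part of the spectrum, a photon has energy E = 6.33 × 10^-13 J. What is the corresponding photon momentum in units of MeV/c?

3.95 MeV/c

The photon relation is p = E/c, giving p = 2.111 × 10^-21 kg·m/s.
Converting to MeV/c: p = 3.951 MeV/c ≈ 3.95 MeV/c.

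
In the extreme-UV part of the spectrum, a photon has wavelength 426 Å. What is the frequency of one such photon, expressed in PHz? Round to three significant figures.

7.04 PHz

Take c = 2.99792458 × 10^8 m/s.
Convert to SI: λ = 426 Å = 4.26 × 10^-8 m.
Apply f = c/λ: f = 7.037 × 10^15 Hz.
Converting to PHz: f = 7.037 PHz ≈ 7.04 PHz.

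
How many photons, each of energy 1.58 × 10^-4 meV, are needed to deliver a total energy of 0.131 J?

Per-photon energy: E = 2.531 × 10^-26 J (from energy = 1.58 × 10^-4 meV).
N = E_total / E_photon = 0.131 J / 2.531 × 10^-26 J = 5.17 × 10^24.

5.17 × 10^24 photons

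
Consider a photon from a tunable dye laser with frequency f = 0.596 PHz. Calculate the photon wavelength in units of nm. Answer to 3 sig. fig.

503 nm

Convert to SI: f = 0.596 PHz = 5.96e14 Hz.
The photon relation is λ = c/f, giving λ = 5.030e-7 m.
Converting to nm: λ = 503.0 nm ≈ 503 nm.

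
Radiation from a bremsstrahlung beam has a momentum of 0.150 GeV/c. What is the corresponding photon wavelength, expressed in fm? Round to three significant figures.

8.27 fm

Convert to SI: p = 0.150 GeV/c = 8.0164e-20 kg·m/s.
Apply λ = h/p: λ = 8.266e-15 m.
Converting to fm: λ = 8.266 fm ≈ 8.27 fm.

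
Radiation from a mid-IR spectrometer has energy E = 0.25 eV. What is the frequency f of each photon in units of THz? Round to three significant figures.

60.4 THz

Convert to SI: E = 0.25 eV = 4.0054e-20 J.
Since f = E/h for a photon, f = 6.045e13 Hz.
Converting to THz: f = 60.45 THz ≈ 60.4 THz.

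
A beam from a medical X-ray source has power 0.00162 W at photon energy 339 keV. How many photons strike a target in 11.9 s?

3.55 × 10^11 photons

Total energy: E_total = P·t = 0.00162 × 11.9 = 0.01928 J.
Per-photon energy: E = 5.431 × 10^-14 J.
N = E_total / E_photon = 3.55 × 10^11.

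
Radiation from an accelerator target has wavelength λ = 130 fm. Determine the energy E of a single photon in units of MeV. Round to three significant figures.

9.54 MeV

Take h = 6.62607015e-34 J·s, c = 2.99792458e8 m/s, 1 eV = 1.602176634e-19 J.
In SI units: λ = 130 fm = 1.3e-13 m.
Apply E = hc/λ: E = 1.528e-12 J.
Converting to MeV: E = 9.537 MeV ≈ 9.54 MeV.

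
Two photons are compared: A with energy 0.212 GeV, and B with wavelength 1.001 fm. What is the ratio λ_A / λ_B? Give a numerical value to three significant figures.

λ_A = 5.848 × 10^-15 m (from energy = 0.212 GeV, via λ = hc/E).
λ_B = 1.001 × 10^-15 m (from wavelength = 1.001 fm, via λ given directly).
Ratio = 5.848 × 10^-15 / 1.001 × 10^-15 = 5.84.

5.84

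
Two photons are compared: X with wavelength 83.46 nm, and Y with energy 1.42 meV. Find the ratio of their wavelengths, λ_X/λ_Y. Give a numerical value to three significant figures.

9.56 × 10^-5

λ_X = 8.346 × 10^-8 m (from wavelength = 83.46 nm, via λ given directly).
λ_Y = 8.731 × 10^-4 m (from energy = 1.42 meV, via λ = hc/E).
Ratio = 8.346 × 10^-8 / 8.731 × 10^-4 = 9.56 × 10^-5.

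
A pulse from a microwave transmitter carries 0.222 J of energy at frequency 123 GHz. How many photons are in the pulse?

Per-photon energy: E = 8.150·10^-23 J (from frequency = 123 GHz).
N = E_total / E_photon = 0.222 J / 8.150·10^-23 J = 2.72·10^21.

2.72·10^21 photons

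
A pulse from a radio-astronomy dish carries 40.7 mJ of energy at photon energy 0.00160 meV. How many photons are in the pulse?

1.59 × 10^23 photons

Per-photon energy: E = 2.563 × 10^-25 J (from energy = 0.00160 meV).
N = E_total / E_photon = 0.0407 J / 2.563 × 10^-25 J = 1.59 × 10^23.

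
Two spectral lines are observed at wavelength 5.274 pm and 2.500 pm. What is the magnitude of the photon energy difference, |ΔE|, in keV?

Using E = hc/λ: E₁ = 3.7665e-14 J, E₂ = 7.9458e-14 J.
|ΔE| = |3.7665e-14 − 7.9458e-14| = 4.18e-14 J = 261 keV.

261 keV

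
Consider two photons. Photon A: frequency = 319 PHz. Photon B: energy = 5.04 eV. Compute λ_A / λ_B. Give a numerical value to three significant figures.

3.82 × 10^-3

λ_A = 9.398 × 10^-10 m (from frequency = 319 PHz, via λ = c/f).
λ_B = 2.460 × 10^-7 m (from energy = 5.04 eV, via λ = hc/E).
Ratio = 9.398 × 10^-10 / 2.460 × 10^-7 = 3.82 × 10^-3.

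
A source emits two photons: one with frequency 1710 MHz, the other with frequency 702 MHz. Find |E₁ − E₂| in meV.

Using E = hf: E₁ = 1.133e-24 J, E₂ = 4.652e-25 J.
|ΔE| = |1.133e-24 − 4.652e-25| = 6.68e-25 J = 4.17e-3 meV.

4.17e-3 meV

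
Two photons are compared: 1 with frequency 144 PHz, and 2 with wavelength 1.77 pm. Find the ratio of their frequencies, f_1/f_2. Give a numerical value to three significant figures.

8.50e-4

f_1 = 1.440e17 Hz (from frequency = 144 PHz, via f given directly).
f_2 = 1.694e20 Hz (from wavelength = 1.77 pm, via f = c/λ).
Ratio = 1.440e17 / 1.694e20 = 8.50e-4.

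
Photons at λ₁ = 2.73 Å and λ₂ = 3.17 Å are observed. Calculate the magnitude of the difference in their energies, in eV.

630 eV

Using E = hc/λ: E₁ = 7.276e-16 J, E₂ = 6.266e-16 J.
|ΔE| = |7.276e-16 − 6.266e-16| = 1.01e-16 J = 630 eV.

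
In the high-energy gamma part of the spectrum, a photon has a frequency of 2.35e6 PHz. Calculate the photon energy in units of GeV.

Convert to SI: f = 2.35e6 PHz = 2.35e21 Hz.
Since E = hf for a photon, E = 1.557e-12 J.
Converting to GeV: E = 0.009719 GeV ≈ 9.72e-3 GeV.

9.72e-3 GeV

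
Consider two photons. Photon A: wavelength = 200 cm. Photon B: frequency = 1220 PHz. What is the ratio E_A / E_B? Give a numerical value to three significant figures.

1.23e-10

E_A = 9.932e-26 J (from wavelength = 200 cm, via E = hc/λ).
E_B = 8.084e-16 J (from frequency = 1220 PHz, via E = hf).
Ratio = 9.932e-26 / 8.084e-16 = 1.23e-10.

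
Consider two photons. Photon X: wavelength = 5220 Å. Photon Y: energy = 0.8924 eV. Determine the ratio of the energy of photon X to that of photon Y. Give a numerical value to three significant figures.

2.66

E_X = 3.805e-19 J (from wavelength = 5220 Å, via E = hc/λ).
E_Y = 1.430e-19 J (from energy = 0.8924 eV, via E given directly).
Ratio = 3.805e-19 / 1.430e-19 = 2.66.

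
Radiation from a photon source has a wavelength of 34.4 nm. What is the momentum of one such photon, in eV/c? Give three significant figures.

36.0 eV/c

Convert to SI: λ = 34.4 nm = 3.44e-8 m.
Apply p = h/λ: p = 1.926e-26 kg·m/s.
Converting to eV/c: p = 36.04 eV/c ≈ 36.0 eV/c.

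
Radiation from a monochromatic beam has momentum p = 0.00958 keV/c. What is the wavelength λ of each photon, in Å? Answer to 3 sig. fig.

1290 Å

(h = 6.62607015 × 10^-34 J·s, c = 2.99792458 × 10^8 m/s, 1 eV = 1.602176634 × 10^-19 J.)
First convert: p = 0.00958 keV/c = 5.1198 × 10^-27 kg·m/s.
For a photon λ = h/p, so λ = 1.294 × 10^-7 m.
Converting to Å: λ = 1294 Å ≈ 1290 Å.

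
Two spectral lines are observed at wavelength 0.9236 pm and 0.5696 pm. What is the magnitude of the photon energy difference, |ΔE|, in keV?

834 keV

Using E = hc/λ: E₁ = 2.1508·10^-13 J, E₂ = 3.4874·10^-13 J.
|ΔE| = |2.1508·10^-13 − 3.4874·10^-13| = 1.34·10^-13 J = 834 keV.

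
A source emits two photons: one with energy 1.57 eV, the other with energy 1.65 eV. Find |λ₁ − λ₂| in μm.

0.0383 μm

Using λ = hc/E: λ₁ = 7.897 × 10^-7 m, λ₂ = 7.514 × 10^-7 m.
|Δλ| = |7.897 × 10^-7 − 7.514 × 10^-7| = 3.83 × 10^-8 m = 0.0383 μm.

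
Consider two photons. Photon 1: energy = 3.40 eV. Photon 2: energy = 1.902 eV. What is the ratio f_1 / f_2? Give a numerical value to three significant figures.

1.79

f_1 = 8.221e14 Hz (from energy = 3.40 eV, via f = E/h).
f_2 = 4.599e14 Hz (from energy = 1.902 eV, via f = E/h).
Ratio = 8.221e14 / 4.599e14 = 1.79.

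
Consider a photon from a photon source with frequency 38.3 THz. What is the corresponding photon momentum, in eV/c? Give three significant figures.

0.158 eV/c

(h = 6.62607015·10^-34 J·s, c = 2.99792458·10^8 m/s, 1 eV = 1.602176634·10^-19 J.)
First convert: f = 38.3 THz = 3.83·10^13 Hz.
For a photon p = hf/c, so p = 8.465·10^-29 kg·m/s.
Converting to eV/c: p = 0.1584 eV/c ≈ 0.158 eV/c.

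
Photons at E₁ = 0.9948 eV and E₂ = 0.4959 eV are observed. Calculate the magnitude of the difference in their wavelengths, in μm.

Using λ = hc/E: λ₁ = 1.2463e-6 m, λ₂ = 2.5002e-6 m.
|Δλ| = |1.2463e-6 − 2.5002e-6| = 1.25e-6 m = 1.25 μm.

1.25 μm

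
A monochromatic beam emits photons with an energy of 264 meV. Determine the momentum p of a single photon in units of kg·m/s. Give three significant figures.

1.41e-28 kg·m/s

Take c = 2.99792458e8 m/s, 1 eV = 1.602176634e-19 J.
In SI units: E = 264 meV = 4.2297e-20 J.
Apply p = E/c: p = 1.411e-28 kg·m/s.
So p ≈ 1.41e-28 kg·m/s.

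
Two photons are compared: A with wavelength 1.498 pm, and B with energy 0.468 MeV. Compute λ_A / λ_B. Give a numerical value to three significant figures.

λ_A = 1.498 × 10^-12 m (from wavelength = 1.498 pm, via λ given directly).
λ_B = 2.649 × 10^-12 m (from energy = 0.468 MeV, via λ = hc/E).
Ratio = 1.498 × 10^-12 / 2.649 × 10^-12 = 0.565.

0.565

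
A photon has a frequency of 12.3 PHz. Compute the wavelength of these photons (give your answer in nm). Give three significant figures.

24.4 nm

Convert to SI: f = 12.3 PHz = 1.23e16 Hz.
The photon relation is λ = c/f, giving λ = 2.437e-8 m.
Converting to nm: λ = 24.37 nm ≈ 24.4 nm.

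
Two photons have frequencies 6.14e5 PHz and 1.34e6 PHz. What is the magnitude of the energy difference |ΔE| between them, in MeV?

Using E = hf: E₁ = 4.068e-13 J, E₂ = 8.879e-13 J.
|ΔE| = |4.068e-13 − 8.879e-13| = 4.81e-13 J = 3.00 MeV.

3.00 MeV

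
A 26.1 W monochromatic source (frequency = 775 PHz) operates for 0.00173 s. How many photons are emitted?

8.79e13 photons

Total energy: E_total = P·t = 26.1 × 0.00173 = 0.04515 J.
Per-photon energy: E = 5.135e-16 J.
N = E_total / E_photon = 8.79e13.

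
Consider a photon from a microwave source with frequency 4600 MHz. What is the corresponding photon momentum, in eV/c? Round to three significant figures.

1.90 × 10^-5 eV/c

Convert to SI: f = 4600 MHz = 4.60 × 10^9 Hz.
For a photon p = hf/c, so p = 1.017 × 10^-32 kg·m/s.
Converting to eV/c: p = 1.902 × 10^-5 eV/c ≈ 1.90 × 10^-5 eV/c.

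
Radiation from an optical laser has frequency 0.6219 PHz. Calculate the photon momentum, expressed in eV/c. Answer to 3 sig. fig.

Convert to SI: f = 0.6219 PHz = 6.219 × 10^14 Hz.
For a photon p = hf/c, so p = 1.375 × 10^-27 kg·m/s.
Converting to eV/c: p = 2.572 eV/c ≈ 2.57 eV/c.

2.57 eV/c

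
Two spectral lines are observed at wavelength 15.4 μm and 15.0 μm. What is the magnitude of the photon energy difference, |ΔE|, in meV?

2.15 meV

Using E = hc/λ: E₁ = 1.290·10^-20 J, E₂ = 1.324·10^-20 J.
|ΔE| = |1.290·10^-20 − 1.324·10^-20| = 3.44·10^-22 J = 2.15 meV.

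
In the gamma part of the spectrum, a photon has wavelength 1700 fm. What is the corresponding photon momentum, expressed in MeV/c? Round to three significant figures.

First convert: λ = 1700 fm = 1.7e-12 m.
Since p = h/λ for a photon, p = 3.898e-22 kg·m/s.
Converting to MeV/c: p = 0.7293 MeV/c ≈ 0.729 MeV/c.

0.729 MeV/c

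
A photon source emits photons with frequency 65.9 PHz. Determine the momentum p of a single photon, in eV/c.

First convert: f = 65.9 PHz = 6.59e16 Hz.
Since p = hf/c for a photon, p = 1.457e-25 kg·m/s.
Converting to eV/c: p = 272.5 eV/c ≈ 273 eV/c.

273 eV/c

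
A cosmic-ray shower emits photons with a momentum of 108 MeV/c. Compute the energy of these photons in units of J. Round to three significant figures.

Use c = 2.99792458 × 10^8 m/s, 1 eV = 1.602176634 × 10^-19 J.
First convert: p = 108 MeV/c = 5.7718 × 10^-20 kg·m/s.
Since E = pc for a photon, E = 1.730 × 10^-11 J.
So E ≈ 1.73 × 10^-11 J.

1.73 × 10^-11 J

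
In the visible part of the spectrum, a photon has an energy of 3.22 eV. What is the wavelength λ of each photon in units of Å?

3850 Å

Use h = 6.62607015·10^-34 J·s, c = 2.99792458·10^8 m/s, 1 eV = 1.602176634·10^-19 J.
In SI units: E = 3.22 eV = 5.1590·10^-19 J.
Apply λ = hc/E: λ = 3.850·10^-7 m.
Converting to Å: λ = 3850 Å ≈ 3850 Å.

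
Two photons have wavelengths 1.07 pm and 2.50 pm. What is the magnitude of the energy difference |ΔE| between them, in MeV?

Using E = hc/λ: E₁ = 1.856 × 10^-13 J, E₂ = 7.946 × 10^-14 J.
|ΔE| = |1.856 × 10^-13 − 7.946 × 10^-14| = 1.06 × 10^-13 J = 0.663 MeV.

0.663 MeV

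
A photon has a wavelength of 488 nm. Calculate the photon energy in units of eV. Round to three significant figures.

In SI units: λ = 488 nm = 4.88e-7 m.
Since E = hc/λ for a photon, E = 4.071e-19 J.
Converting to eV: E = 2.541 eV ≈ 2.54 eV.

2.54 eV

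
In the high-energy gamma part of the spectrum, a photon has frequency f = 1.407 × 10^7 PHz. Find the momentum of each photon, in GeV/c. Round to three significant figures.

(h = 6.62607015 × 10^-34 J·s, c = 2.99792458 × 10^8 m/s, 1 eV = 1.602176634 × 10^-19 J.)
First convert: f = 1.407 × 10^7 PHz = 1.407 × 10^22 Hz.
Apply p = hf/c: p = 3.110 × 10^-20 kg·m/s.
Converting to GeV/c: p = 0.05819 GeV/c ≈ 0.0582 GeV/c.

0.0582 GeV/c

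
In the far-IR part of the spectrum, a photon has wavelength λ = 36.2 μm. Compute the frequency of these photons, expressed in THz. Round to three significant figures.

Use c = 2.99792458 × 10^8 m/s.
In SI units: λ = 36.2 μm = 3.62 × 10^-5 m.
Since f = c/λ for a photon, f = 8.282 × 10^12 Hz.
Converting to THz: f = 8.282 THz ≈ 8.28 THz.

8.28 THz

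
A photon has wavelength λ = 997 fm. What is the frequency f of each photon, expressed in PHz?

3.01 × 10^5 PHz

In SI units: λ = 997 fm = 9.97 × 10^-13 m.
Apply f = c/λ: f = 3.007 × 10^20 Hz.
Converting to PHz: f = 300700 PHz ≈ 3.01 × 10^5 PHz.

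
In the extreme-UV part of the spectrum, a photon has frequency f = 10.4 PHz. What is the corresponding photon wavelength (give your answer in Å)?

288 Å

Use c = 2.99792458 × 10^8 m/s.
Convert to SI: f = 10.4 PHz = 1.04 × 10^16 Hz.
Since λ = c/f for a photon, λ = 2.883 × 10^-8 m.
Converting to Å: λ = 288.3 Å ≈ 288 Å.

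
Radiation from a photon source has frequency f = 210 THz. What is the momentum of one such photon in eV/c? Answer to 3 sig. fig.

(h = 6.62607015e-34 J·s, c = 2.99792458e8 m/s, 1 eV = 1.602176634e-19 J.)
Convert to SI: f = 210 THz = 2.1e14 Hz.
For a photon p = hf/c, so p = 4.641e-28 kg·m/s.
Converting to eV/c: p = 0.8685 eV/c ≈ 0.868 eV/c.

0.868 eV/c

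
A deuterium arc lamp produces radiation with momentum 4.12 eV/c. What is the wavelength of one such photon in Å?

Use h = 6.62607015e-34 J·s, c = 2.99792458e8 m/s, 1 eV = 1.602176634e-19 J.
In SI units: p = 4.12 eV/c = 2.2018e-27 kg·m/s.
For a photon λ = h/p, so λ = 3.009e-7 m.
Converting to Å: λ = 3009 Å ≈ 3010 Å.

3010 Å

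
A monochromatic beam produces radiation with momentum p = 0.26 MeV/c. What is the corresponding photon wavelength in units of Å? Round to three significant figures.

0.0477 Å

Use h = 6.62607015 × 10^-34 J·s, c = 2.99792458 × 10^8 m/s, 1 eV = 1.602176634 × 10^-19 J.
First convert: p = 0.26 MeV/c = 1.3895 × 10^-22 kg·m/s.
The photon relation is λ = h/p, giving λ = 4.769 × 10^-12 m.
Converting to Å: λ = 0.04769 Å ≈ 0.0477 Å.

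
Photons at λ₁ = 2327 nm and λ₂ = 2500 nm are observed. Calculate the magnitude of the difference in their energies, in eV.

Using E = hc/λ: E₁ = 8.5365 × 10^-20 J, E₂ = 7.9458 × 10^-20 J.
|ΔE| = |8.5365 × 10^-20 − 7.9458 × 10^-20| = 5.91 × 10^-21 J = 0.0369 eV.

0.0369 eV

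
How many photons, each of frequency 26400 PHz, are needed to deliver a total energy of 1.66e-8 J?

Per-photon energy: E = 1.749e-14 J (from frequency = 26400 PHz).
N = E_total / E_photon = 1.66e-8 J / 1.749e-14 J = 9.49e5.

9.49e5 photons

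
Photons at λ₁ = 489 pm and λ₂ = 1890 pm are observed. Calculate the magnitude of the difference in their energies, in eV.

1880 eV

Using E = hc/λ: E₁ = 4.062e-16 J, E₂ = 1.051e-16 J.
|ΔE| = |4.062e-16 − 1.051e-16| = 3.01e-16 J = 1880 eV.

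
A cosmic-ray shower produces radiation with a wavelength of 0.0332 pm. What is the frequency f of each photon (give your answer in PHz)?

9.03e6 PHz

Convert to SI: λ = 0.0332 pm = 3.32e-14 m.
Since f = c/λ for a photon, f = 9.030e21 Hz.
Converting to PHz: f = 9.030e6 PHz ≈ 9.03e6 PHz.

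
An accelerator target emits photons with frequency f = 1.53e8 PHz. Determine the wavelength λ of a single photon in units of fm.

Use c = 2.99792458e8 m/s.
In SI units: f = 1.53e8 PHz = 1.53e23 Hz.
The photon relation is λ = c/f, giving λ = 1.959e-15 m.
Converting to fm: λ = 1.959 fm ≈ 1.96 fm.

1.96 fm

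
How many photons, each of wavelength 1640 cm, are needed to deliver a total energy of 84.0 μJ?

6.93 × 10^21 photons

Per-photon energy: E = 1.211 × 10^-26 J (from wavelength = 1640 cm).
N = E_total / E_photon = 8.40 × 10^-5 J / 1.211 × 10^-26 J = 6.93 × 10^21.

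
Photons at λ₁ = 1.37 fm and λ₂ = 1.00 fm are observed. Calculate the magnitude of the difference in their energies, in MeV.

Using E = hc/λ: E₁ = 1.450e-10 J, E₂ = 1.986e-10 J.
|ΔE| = |1.450e-10 − 1.986e-10| = 5.36e-11 J = 335 MeV.

335 MeV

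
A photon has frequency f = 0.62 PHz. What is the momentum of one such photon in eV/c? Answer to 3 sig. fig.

Convert to SI: f = 0.62 PHz = 6.2 × 10^14 Hz.
Since p = hf/c for a photon, p = 1.370 × 10^-27 kg·m/s.
Converting to eV/c: p = 2.564 eV/c ≈ 2.56 eV/c.

2.56 eV/c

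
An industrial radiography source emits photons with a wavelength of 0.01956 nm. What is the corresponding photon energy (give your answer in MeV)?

0.0634 MeV

In SI units: λ = 0.01956 nm = 1.956·10^-11 m.
Since E = hc/λ for a photon, E = 1.016·10^-14 J.
Converting to MeV: E = 0.06339 MeV ≈ 0.0634 MeV.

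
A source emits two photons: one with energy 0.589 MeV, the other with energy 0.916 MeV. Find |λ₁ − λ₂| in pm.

Using λ = hc/E: λ₁ = 2.105e-12 m, λ₂ = 1.354e-12 m.
|Δλ| = |2.105e-12 − 1.354e-12| = 7.51e-13 m = 0.751 pm.

0.751 pm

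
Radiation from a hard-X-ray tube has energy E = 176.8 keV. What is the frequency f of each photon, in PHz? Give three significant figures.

4.28 × 10^4 PHz

First convert: E = 176.8 keV = 2.8326 × 10^-14 J.
For a photon f = E/h, so f = 4.275 × 10^19 Hz.
Converting to PHz: f = 42750 PHz ≈ 4.28 × 10^4 PHz.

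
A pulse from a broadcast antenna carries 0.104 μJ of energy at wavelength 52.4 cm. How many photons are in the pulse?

Per-photon energy: E = 3.791e-25 J (from wavelength = 52.4 cm).
N = E_total / E_photon = 1.04e-7 J / 3.791e-25 J = 2.74e17.

2.74e17 photons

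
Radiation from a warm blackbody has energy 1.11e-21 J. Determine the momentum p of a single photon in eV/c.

For a photon p = E/c, so p = 3.703e-30 kg·m/s.
Converting to eV/c: p = 0.006928 eV/c ≈ 6.93e-3 eV/c.

6.93e-3 eV/c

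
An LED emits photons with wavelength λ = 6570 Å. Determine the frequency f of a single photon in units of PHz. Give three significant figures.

0.456 PHz

Convert to SI: λ = 6570 Å = 6.57·10^-7 m.
Since f = c/λ for a photon, f = 4.563·10^14 Hz.
Converting to PHz: f = 0.4563 PHz ≈ 0.456 PHz.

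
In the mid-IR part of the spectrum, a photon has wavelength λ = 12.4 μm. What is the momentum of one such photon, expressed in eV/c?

(h = 6.62607015·10^-34 J·s, c = 2.99792458·10^8 m/s, 1 eV = 1.602176634·10^-19 J.)
First convert: λ = 12.4 μm = 1.24·10^-5 m.
The photon relation is p = h/λ, giving p = 5.344·10^-29 kg·m/s.
Converting to eV/c: p = 0.09999 eV/c ≈ 0.100 eV/c.

0.100 eV/c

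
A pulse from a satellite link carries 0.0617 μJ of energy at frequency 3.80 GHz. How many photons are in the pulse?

Per-photon energy: E = 2.518e-24 J (from frequency = 3.80 GHz).
N = E_total / E_photon = 6.17e-8 J / 2.518e-24 J = 2.45e16.

2.45e16 photons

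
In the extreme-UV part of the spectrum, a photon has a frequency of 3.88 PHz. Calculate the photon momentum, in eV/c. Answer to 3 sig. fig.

16.0 eV/c

Take h = 6.62607015 × 10^-34 J·s, c = 2.99792458 × 10^8 m/s, 1 eV = 1.602176634 × 10^-19 J.
In SI units: f = 3.88 PHz = 3.88 × 10^15 Hz.
Since p = hf/c for a photon, p = 8.576 × 10^-27 kg·m/s.
Converting to eV/c: p = 16.05 eV/c ≈ 16.0 eV/c.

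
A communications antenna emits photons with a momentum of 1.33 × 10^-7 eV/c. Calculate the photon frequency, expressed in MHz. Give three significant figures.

32.2 MHz

Take h = 6.62607015 × 10^-34 J·s, c = 2.99792458 × 10^8 m/s, 1 eV = 1.602176634 × 10^-19 J.
Convert to SI: p = 1.33 × 10^-7 eV/c = 7.1079 × 10^-35 kg·m/s.
The photon relation is f = pc/h, giving f = 3.216 × 10^7 Hz.
Converting to MHz: f = 32.16 MHz ≈ 32.2 MHz.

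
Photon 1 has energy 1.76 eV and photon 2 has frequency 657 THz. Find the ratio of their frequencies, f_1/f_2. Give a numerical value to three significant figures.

0.648

f_1 = 4.256e14 Hz (from energy = 1.76 eV, via f = E/h).
f_2 = 6.570e14 Hz (from frequency = 657 THz, via f given directly).
Ratio = 4.256e14 / 6.570e14 = 0.648.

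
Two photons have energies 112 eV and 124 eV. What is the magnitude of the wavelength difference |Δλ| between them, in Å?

Using λ = hc/E: λ₁ = 1.107e-8 m, λ₂ = 9.999e-9 m.
|Δλ| = |1.107e-8 − 9.999e-9| = 1.07e-9 m = 10.7 Å.

10.7 Å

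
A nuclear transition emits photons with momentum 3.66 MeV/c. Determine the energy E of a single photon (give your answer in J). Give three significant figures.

5.86e-13 J

Convert to SI: p = 3.66 MeV/c = 1.9560e-21 kg·m/s.
For a photon E = pc, so E = 5.864e-13 J.
So E ≈ 5.86e-13 J.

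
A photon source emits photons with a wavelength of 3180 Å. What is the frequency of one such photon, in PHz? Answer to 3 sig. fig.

0.943 PHz

Convert to SI: λ = 3180 Å = 3.18e-7 m.
Since f = c/λ for a photon, f = 9.427e14 Hz.
Converting to PHz: f = 0.9427 PHz ≈ 0.943 PHz.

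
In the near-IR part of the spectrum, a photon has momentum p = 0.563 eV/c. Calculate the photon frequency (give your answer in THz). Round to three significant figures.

136 THz

Convert to SI: p = 0.563 eV/c = 3.0088 × 10^-28 kg·m/s.
Since f = pc/h for a photon, f = 1.361 × 10^14 Hz.
Converting to THz: f = 136.1 THz ≈ 136 THz.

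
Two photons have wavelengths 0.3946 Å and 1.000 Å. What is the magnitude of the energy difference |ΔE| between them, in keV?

Using E = hc/λ: E₁ = 5.0341 × 10^-15 J, E₂ = 1.9864 × 10^-15 J.
|ΔE| = |5.0341 × 10^-15 − 1.9864 × 10^-15| = 3.05 × 10^-15 J = 19.0 keV.

19.0 keV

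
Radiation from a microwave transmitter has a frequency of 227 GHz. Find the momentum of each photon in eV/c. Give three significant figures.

9.39·10^-4 eV/c

Take h = 6.62607015·10^-34 J·s, c = 2.99792458·10^8 m/s, 1 eV = 1.602176634·10^-19 J.
In SI units: f = 227 GHz = 2.27·10^11 Hz.
Since p = hf/c for a photon, p = 5.017·10^-31 kg·m/s.
Converting to eV/c: p = 9.388·10^-4 eV/c ≈ 9.39·10^-4 eV/c.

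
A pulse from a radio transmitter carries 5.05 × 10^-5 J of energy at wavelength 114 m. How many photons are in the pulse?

2.90 × 10^22 photons

Per-photon energy: E = 1.742 × 10^-27 J (from wavelength = 114 m).
N = E_total / E_photon = 5.05 × 10^-5 J / 1.742 × 10^-27 J = 2.90 × 10^22.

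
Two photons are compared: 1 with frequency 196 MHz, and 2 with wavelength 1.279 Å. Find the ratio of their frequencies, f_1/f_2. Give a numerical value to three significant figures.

f_1 = 1.960 × 10^8 Hz (from frequency = 196 MHz, via f given directly).
f_2 = 2.344 × 10^18 Hz (from wavelength = 1.279 Å, via f = c/λ).
Ratio = 1.960 × 10^8 / 2.344 × 10^18 = 8.36 × 10^-11.

8.36 × 10^-11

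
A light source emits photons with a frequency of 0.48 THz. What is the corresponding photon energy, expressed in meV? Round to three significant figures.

(h = 6.62607015·10^-34 J·s, 1 eV = 1.602176634·10^-19 J.)
In SI units: f = 0.48 THz = 4.8·10^11 Hz.
The photon relation is E = hf, giving E = 3.181·10^-22 J.
Converting to meV: E = 1.985 meV ≈ 1.99 meV.

1.99 meV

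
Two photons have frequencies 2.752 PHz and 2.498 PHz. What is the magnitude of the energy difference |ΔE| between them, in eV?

1.05 eV

Using E = hf: E₁ = 1.8235e-18 J, E₂ = 1.6552e-18 J.
|ΔE| = |1.8235e-18 − 1.6552e-18| = 1.68e-19 J = 1.05 eV.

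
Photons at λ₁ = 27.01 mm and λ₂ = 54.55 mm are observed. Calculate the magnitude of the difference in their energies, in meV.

0.0232 meV

Using E = hc/λ: E₁ = 7.3545 × 10^-24 J, E₂ = 3.6415 × 10^-24 J.
|ΔE| = |7.3545 × 10^-24 − 3.6415 × 10^-24| = 3.71 × 10^-24 J = 0.0232 meV.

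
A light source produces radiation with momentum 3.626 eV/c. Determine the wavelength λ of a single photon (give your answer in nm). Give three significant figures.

First convert: p = 3.626 eV/c = 1.9378e-27 kg·m/s.
Apply λ = h/p: λ = 3.419e-7 m.
Converting to nm: λ = 341.9 nm ≈ 342 nm.

342 nm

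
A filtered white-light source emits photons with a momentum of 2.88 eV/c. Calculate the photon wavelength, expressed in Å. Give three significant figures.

4310 Å

Convert to SI: p = 2.88 eV/c = 1.5392e-27 kg·m/s.
For a photon λ = h/p, so λ = 4.305e-7 m.
Converting to Å: λ = 4305 Å ≈ 4310 Å.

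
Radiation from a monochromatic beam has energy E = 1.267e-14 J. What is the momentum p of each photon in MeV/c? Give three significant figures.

0.0791 MeV/c

Use c = 2.99792458e8 m/s, 1 eV = 1.602176634e-19 J.
The photon relation is p = E/c, giving p = 4.226e-23 kg·m/s.
Converting to MeV/c: p = 0.07908 MeV/c ≈ 0.0791 MeV/c.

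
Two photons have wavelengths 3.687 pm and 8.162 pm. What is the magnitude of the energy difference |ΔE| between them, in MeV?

0.184 MeV

Using E = hc/λ: E₁ = 5.3877e-14 J, E₂ = 2.4338e-14 J.
|ΔE| = |5.3877e-14 − 2.4338e-14| = 2.95e-14 J = 0.184 MeV.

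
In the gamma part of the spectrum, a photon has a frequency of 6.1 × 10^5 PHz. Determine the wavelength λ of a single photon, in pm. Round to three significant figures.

0.491 pm

Take c = 2.99792458 × 10^8 m/s.
Convert to SI: f = 6.1 × 10^5 PHz = 6.1 × 10^20 Hz.
For a photon λ = c/f, so λ = 4.915 × 10^-13 m.
Converting to pm: λ = 0.4915 pm ≈ 0.491 pm.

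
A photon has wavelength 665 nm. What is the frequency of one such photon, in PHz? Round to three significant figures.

First convert: λ = 665 nm = 6.65 × 10^-7 m.
The photon relation is f = c/λ, giving f = 4.508 × 10^14 Hz.
Converting to PHz: f = 0.4508 PHz ≈ 0.451 PHz.

0.451 PHz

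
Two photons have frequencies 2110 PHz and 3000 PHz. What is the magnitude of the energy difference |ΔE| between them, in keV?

Using E = hf: E₁ = 1.398e-15 J, E₂ = 1.988e-15 J.
|ΔE| = |1.398e-15 − 1.988e-15| = 5.90e-16 J = 3.68 keV.

3.68 keV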